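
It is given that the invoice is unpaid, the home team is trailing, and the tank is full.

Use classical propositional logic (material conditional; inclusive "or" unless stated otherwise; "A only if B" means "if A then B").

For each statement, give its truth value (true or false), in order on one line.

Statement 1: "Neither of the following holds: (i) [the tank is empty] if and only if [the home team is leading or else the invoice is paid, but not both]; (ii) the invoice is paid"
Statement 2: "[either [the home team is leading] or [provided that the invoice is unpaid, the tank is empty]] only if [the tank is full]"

Let U = "the tank is full" (T), Q = "the home team is leading" (F), S = "the invoice is paid" (F).

Statement 1: In symbols: (¬U ↔ (Q ⊕ S)) ↓ S

¬U = ¬T = F
Q ⊕ S = F ⊕ F = F
¬U ↔ (Q ⊕ S) = F ↔ F = T
(¬U ↔ (Q ⊕ S)) ↓ S = T ↓ F = F
So Statement 1 is false.

Statement 2: Parsed as (Q ∨ (¬S → ¬U)) → U

¬S = ¬F = T
¬U = ¬T = F
¬S → ¬U = T → F = F
Q ∨ (¬S → ¬U) = F ∨ F = F
(Q ∨ (¬S → ¬U)) → U = F → T = T
So Statement 2 is true.

Statement 1 false / Statement 2 true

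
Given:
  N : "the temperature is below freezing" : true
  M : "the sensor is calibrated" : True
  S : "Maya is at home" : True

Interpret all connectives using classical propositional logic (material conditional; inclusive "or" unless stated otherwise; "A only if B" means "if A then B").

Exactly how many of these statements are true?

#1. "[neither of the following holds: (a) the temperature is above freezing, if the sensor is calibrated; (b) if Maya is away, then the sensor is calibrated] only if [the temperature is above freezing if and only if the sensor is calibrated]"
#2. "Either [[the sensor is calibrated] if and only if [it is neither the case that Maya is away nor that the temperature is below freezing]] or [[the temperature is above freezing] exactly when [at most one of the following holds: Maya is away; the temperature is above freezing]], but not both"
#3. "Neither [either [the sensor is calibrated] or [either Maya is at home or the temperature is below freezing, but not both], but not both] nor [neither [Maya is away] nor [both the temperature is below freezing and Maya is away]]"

#1: Formalization: ((M -> not N) nor (not S -> M)) -> (not N iff M)

not N = not True = False
M -> not N = True -> False = False
not S = not True = False
not S -> M = False -> True = True
(M -> not N) nor (not S -> M) = False nor True = False
not N = not True = False
not N iff M = False iff True = False
((M -> not N) nor (not S -> M)) -> (not N iff M) = False -> False = True
So #1 is true.

#2: This is (M iff (not S nor N)) xor (not N iff (not S nand not N)).

not S = not True = False
not S nor N = False nor True = False
M iff (not S nor N) = True iff False = False
not N = not True = False
not S = not True = False
not N = not True = False
not S nand not N = False nand False = True
not N iff (not S nand not N) = False iff True = False
(M iff (not S nor N)) xor (not N iff (not S nand not N)) = False xor False = False
So #2 is false.

#3: This is (M xor (S xor N)) nor (not S nor (N and not S)).

S xor N = True xor True = False
M xor (S xor N) = True xor False = True
not S = not True = False
not S = not True = False
N and not S = True and False = False
not S nor (N and not S) = False nor False = True
(M xor (S xor N)) nor (not S nor (N and not S)) = True nor True = False
So #3 is false.

Count: 1.

1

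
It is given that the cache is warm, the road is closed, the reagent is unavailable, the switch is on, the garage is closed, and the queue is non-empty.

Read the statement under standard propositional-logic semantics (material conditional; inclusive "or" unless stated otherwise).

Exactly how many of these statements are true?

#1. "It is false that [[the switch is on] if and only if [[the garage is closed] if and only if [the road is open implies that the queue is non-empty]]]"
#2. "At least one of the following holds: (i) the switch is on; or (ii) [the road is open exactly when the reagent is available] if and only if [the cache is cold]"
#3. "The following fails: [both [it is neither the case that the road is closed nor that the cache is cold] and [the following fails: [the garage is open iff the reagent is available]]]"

Let S = "the switch is on" (T), U = "the garage is closed" (T), Q = "the road is closed" (T), V = "the queue is empty" (F), R = "the reagent is available" (F), P = "the cache is warm" (T).

#1: In symbols: ¬(S ↔ (U ↔ (¬Q → ¬V)))

¬Q = ¬T = F
¬V = ¬F = T
¬Q → ¬V = F → T = T
U ↔ (¬Q → ¬V) = T ↔ T = T
S ↔ (U ↔ (¬Q → ¬V)) = T ↔ T = T
¬(S ↔ (U ↔ (¬Q → ¬V))) = ¬T = F
Hence #1 is false.

#2: This is S ∨ ((¬Q ↔ R) ↔ ¬P).

¬Q = ¬T = F
¬Q ↔ R = F ↔ F = T
¬P = ¬T = F
(¬Q ↔ R) ↔ ¬P = T ↔ F = F
S ∨ ((¬Q ↔ R) ↔ ¬P) = T ∨ F = T
So #2 is true.

#3: This is ¬((Q ↓ ¬P) ∧ ¬(¬U ↔ R)).

¬P = ¬T = F
Q ↓ ¬P = T ↓ F = F
¬U = ¬T = F
¬U ↔ R = F ↔ F = T
¬(¬U ↔ R) = ¬T = F
(Q ↓ ¬P) ∧ ¬(¬U ↔ R) = F ∧ F = F
¬((Q ↓ ¬P) ∧ ¬(¬U ↔ R)) = ¬F = T
Hence #3 is true.

Count: 2.

2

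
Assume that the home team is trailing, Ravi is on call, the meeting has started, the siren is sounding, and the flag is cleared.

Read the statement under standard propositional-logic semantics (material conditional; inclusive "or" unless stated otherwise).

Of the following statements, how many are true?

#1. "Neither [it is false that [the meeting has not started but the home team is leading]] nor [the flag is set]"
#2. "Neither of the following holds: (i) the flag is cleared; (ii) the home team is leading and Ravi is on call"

0

Let U = "the meeting has started" (T), H = "the home team is leading" (F), G = "the flag is set" (F), N = "Ravi is on call" (T).

#1: Formalization: ¬(¬U ∧ H) ↓ G

¬U = ¬T = F
¬U ∧ H = F ∧ F = F
¬(¬U ∧ H) = ¬F = T
¬(¬U ∧ H) ↓ G = T ↓ F = F
Thus #1 is false.

#2: In symbols: ¬G ↓ (H ∧ N)

¬G = ¬F = T
H ∧ N = F ∧ T = F
¬G ↓ (H ∧ N) = T ↓ F = F
Thus #2 is false.

0 of the 2 statements are true (none).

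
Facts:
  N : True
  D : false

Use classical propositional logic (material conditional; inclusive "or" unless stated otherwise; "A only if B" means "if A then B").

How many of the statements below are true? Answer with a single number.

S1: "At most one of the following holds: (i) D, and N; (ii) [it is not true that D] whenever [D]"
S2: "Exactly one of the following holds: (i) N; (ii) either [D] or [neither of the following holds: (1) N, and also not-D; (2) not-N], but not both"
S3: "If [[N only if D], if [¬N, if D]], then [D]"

3

S1: Parsed as (D and N) nand (D -> not D)

D and N = False and True = False
not D = not False = True
D -> not D = False -> True = True
(D and N) nand (D -> not D) = False nand True = True
Thus S1 is true.

S2: In symbols: N xor (D xor ((N and not D) nor not N))

not D = not False = True
N and not D = True and True = True
not N = not True = False
(N and not D) nor not N = True nor False = False
D xor ((N and not D) nor not N) = False xor False = False
N xor (D xor ((N and not D) nor not N)) = True xor False = True
Hence S2 is true.

S3: Formalization: ((D -> not N) -> (N -> D)) -> D

not N = not True = False
D -> not N = False -> False = True
N -> D = True -> False = False
(D -> not N) -> (N -> D) = True -> False = False
((D -> not N) -> (N -> D)) -> D = False -> False = True
So S3 is true.

Count: 3.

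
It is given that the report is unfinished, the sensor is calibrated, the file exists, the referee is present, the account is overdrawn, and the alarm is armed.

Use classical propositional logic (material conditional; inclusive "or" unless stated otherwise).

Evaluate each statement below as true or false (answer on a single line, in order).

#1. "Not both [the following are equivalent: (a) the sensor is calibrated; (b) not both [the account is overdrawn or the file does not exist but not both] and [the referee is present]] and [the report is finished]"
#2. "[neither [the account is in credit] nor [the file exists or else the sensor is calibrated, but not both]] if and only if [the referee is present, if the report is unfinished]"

#1 true; #2 true

Let S = "the sensor is calibrated" (T), K = "the account is overdrawn" (T), M = "the file exists" (T), H = "the referee is present" (T), P = "the report is finished" (F).

#1: This is (S <-> ((K xor ~M) nand H)) nand P.

~M = ~T = F
K xor ~M = T xor F = T
(K xor ~M) nand H = T nand T = F
S <-> ((K xor ~M) nand H) = T <-> F = F
(S <-> ((K xor ~M) nand H)) nand P = F nand F = T
So #1 is true.

#2: This is (~K nor (M xor S)) <-> (~P -> H).

~K = ~T = F
M xor S = T xor T = F
~K nor (M xor S) = F nor F = T
~P = ~F = T
~P -> H = T -> T = T
(~K nor (M xor S)) <-> (~P -> H) = T <-> T = T
Hence #2 is true.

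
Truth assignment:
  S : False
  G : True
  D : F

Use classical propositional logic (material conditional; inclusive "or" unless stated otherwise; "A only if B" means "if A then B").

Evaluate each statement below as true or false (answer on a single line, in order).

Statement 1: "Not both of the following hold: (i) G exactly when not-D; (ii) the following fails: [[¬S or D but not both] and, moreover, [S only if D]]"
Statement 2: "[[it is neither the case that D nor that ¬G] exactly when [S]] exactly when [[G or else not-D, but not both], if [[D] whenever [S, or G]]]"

Statement 1: Formalization: (G ↔ ¬D) ↑ ¬((¬S ⊕ D) ∧ (S → D))

¬D = ¬F = T
G ↔ ¬D = T ↔ T = T
¬S = ¬F = T
¬S ⊕ D = T ⊕ F = T
S → D = F → F = T
(¬S ⊕ D) ∧ (S → D) = T ∧ T = T
¬((¬S ⊕ D) ∧ (S → D)) = ¬T = F
(G ↔ ¬D) ↑ ¬((¬S ⊕ D) ∧ (S → D)) = T ↑ F = T
So Statement 1 is true.

Statement 2: This is ((D ↓ ¬G) ↔ S) ↔ (((S ∨ G) → D) → (G ⊕ ¬D)).

¬G = ¬T = F
D ↓ ¬G = F ↓ F = T
(D ↓ ¬G) ↔ S = T ↔ F = F
S ∨ G = F ∨ T = T
(S ∨ G) → D = T → F = F
¬D = ¬F = T
G ⊕ ¬D = T ⊕ T = F
((S ∨ G) → D) → (G ⊕ ¬D) = F → F = T
((D ↓ ¬G) ↔ S) ↔ (((S ∨ G) → D) → (G ⊕ ¬D)) = F ↔ T = F
Thus Statement 2 is false.

Statement 1 T, Statement 2 F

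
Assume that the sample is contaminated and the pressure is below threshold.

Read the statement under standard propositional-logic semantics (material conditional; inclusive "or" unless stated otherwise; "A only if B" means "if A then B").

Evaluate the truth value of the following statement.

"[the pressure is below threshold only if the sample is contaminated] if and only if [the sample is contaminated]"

Let M = "the pressure is above threshold" (F), U = "the sample is contaminated" (T).
Parsed as (~M -> U) <-> U

~M = ~F = T
~M -> U = T -> T = T
(~M -> U) <-> U = T <-> T = T

true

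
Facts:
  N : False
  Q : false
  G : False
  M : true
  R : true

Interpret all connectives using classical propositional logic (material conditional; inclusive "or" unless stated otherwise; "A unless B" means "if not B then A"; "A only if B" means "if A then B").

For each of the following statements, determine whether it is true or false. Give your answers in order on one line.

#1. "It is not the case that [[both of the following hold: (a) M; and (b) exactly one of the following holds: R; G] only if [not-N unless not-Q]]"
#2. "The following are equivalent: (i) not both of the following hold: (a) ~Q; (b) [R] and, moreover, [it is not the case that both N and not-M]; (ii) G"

#1 False, #2 True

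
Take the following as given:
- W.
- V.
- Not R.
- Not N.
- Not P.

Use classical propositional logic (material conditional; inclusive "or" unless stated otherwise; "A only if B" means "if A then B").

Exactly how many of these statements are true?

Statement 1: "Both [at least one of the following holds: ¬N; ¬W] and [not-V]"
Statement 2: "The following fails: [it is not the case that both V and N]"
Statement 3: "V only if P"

0

Statement 1: Formalization: (not N or not W) and not V

not N = not False = True
not W = not True = False
not N or not W = True or False = True
not V = not True = False
(not N or not W) and not V = True and False = False
Thus Statement 1 is false.

Statement 2: Formalization: not (V nand N)

V nand N = True nand False = True
not (V nand N) = not True = False
Hence Statement 2 is false.

Statement 3: Formalization: V -> P

V -> P = True -> False = False
So Statement 3 is false.

0 of the 3 statements are true (none).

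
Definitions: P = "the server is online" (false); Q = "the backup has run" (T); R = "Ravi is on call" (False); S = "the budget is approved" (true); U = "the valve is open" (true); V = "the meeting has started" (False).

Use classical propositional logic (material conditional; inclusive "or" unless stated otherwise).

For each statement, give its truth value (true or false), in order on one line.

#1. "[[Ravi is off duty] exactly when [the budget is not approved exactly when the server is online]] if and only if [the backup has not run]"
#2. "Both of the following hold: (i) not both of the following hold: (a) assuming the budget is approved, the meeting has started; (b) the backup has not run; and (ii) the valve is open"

#1: Parsed as (not R iff (not S iff P)) iff not Q

not R = not False = True
not S = not True = False
not S iff P = False iff False = True
not R iff (not S iff P) = True iff True = True
not Q = not True = False
(not R iff (not S iff P)) iff not Q = True iff False = False
So #1 is false.

#2: Formalization: ((S -> V) nand not Q) and U

S -> V = True -> False = False
not Q = not True = False
(S -> V) nand not Q = False nand False = True
((S -> V) nand not Q) and U = True and True = True
Thus #2 is true.

#1 false; #2 true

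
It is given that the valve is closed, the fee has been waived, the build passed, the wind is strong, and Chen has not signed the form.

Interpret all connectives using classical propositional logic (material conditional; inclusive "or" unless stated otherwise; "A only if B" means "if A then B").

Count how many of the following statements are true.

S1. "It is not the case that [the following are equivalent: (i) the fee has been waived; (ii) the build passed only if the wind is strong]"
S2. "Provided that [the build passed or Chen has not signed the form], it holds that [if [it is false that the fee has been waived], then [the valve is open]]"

Let U = "the fee has been waived" (T), V = "the build passed" (T), H = "the wind is strong" (T), N = "Chen has signed the form" (F), D = "the valve is open" (F).

S1: Formalization: ¬(U ↔ (V → H))

V → H = T → T = T
U ↔ (V → H) = T ↔ T = T
¬(U ↔ (V → H)) = ¬T = F
So S1 is false.

S2: This is (V ∨ ¬N) → (¬U → D).

¬N = ¬F = T
V ∨ ¬N = T ∨ T = T
¬U = ¬T = F
¬U → D = F → F = T
(V ∨ ¬N) → (¬U → D) = T → T = T
Thus S2 is true.

1 of the 2 statements is true.

1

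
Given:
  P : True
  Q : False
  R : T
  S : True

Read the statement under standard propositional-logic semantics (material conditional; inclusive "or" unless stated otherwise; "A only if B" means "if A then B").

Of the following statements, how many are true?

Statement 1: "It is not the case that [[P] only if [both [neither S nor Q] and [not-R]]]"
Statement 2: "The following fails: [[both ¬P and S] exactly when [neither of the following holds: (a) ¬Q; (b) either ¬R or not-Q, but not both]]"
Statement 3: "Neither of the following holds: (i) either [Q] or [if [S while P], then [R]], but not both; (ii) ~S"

1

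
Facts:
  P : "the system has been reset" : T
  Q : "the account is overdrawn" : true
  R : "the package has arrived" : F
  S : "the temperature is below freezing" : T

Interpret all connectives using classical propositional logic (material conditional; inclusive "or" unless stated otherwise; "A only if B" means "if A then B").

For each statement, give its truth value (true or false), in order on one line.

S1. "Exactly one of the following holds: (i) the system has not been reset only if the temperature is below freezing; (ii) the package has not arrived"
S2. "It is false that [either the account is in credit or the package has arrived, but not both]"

S1 false, S2 true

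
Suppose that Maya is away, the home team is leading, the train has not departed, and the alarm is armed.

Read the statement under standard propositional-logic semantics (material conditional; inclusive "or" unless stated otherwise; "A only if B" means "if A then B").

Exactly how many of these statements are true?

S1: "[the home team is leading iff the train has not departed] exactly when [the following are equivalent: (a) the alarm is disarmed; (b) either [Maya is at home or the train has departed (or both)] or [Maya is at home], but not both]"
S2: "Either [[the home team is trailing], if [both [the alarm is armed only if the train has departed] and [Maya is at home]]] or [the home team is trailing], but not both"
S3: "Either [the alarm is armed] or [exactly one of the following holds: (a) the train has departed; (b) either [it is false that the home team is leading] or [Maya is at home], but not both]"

3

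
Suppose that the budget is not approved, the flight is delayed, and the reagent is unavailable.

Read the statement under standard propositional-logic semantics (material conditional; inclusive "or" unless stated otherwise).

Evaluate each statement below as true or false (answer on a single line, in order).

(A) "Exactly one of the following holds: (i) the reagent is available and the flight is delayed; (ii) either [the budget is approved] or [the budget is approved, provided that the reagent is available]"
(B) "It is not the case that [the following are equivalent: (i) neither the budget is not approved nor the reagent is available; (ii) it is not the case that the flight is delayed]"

Let R = "the reagent is available" (F), Q = "the flight is delayed" (T), P = "the budget is approved" (F).

(A): Formalization: (R ∧ Q) ⊕ (P ∨ (R → P))

R ∧ Q = F ∧ T = F
R → P = F → F = T
P ∨ (R → P) = F ∨ T = T
(R ∧ Q) ⊕ (P ∨ (R → P)) = F ⊕ T = T
So (A) is true.

(B): In symbols: ¬((¬P ↓ R) ↔ ¬Q)

¬P = ¬F = T
¬P ↓ R = T ↓ F = F
¬Q = ¬T = F
(¬P ↓ R) ↔ ¬Q = F ↔ F = T
¬((¬P ↓ R) ↔ ¬Q) = ¬T = F
Hence (B) is false.

(A) true; (B) false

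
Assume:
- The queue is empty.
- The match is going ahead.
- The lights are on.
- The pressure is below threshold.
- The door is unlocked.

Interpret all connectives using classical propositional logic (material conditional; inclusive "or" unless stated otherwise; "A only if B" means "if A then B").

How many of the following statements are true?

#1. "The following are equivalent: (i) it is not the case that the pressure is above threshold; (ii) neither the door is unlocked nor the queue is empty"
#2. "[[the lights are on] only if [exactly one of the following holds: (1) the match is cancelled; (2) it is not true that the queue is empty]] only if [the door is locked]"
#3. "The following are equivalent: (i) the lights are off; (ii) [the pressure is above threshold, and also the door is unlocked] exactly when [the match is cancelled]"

1

Let S = "the pressure is above threshold" (F), U = "the door is locked" (F), P = "the queue is empty" (T), R = "the lights are on" (T), Q = "the match is cancelled" (F).

#1: Formalization: ~S <-> (~U nor P)

~S = ~F = T
~U = ~F = T
~U nor P = T nor T = F
~S <-> (~U nor P) = T <-> F = F
So #1 is false.

#2: Formalization: (R -> (Q xor ~P)) -> U

~P = ~T = F
Q xor ~P = F xor F = F
R -> (Q xor ~P) = T -> F = F
(R -> (Q xor ~P)) -> U = F -> F = T
Hence #2 is true.

#3: Parsed as ~R <-> ((S & ~U) <-> Q)

~R = ~T = F
~U = ~F = T
S & ~U = F & T = F
(S & ~U) <-> Q = F <-> F = T
~R <-> ((S & ~U) <-> Q) = F <-> T = F
So #3 is false.

1 of the 3 statements is true (#2).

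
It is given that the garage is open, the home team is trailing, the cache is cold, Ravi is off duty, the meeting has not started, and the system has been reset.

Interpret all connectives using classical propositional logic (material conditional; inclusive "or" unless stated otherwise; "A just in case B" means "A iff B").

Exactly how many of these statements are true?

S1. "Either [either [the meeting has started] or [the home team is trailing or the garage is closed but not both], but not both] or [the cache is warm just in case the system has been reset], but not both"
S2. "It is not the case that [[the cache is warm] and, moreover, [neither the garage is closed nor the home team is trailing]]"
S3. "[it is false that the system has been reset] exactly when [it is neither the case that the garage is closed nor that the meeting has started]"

2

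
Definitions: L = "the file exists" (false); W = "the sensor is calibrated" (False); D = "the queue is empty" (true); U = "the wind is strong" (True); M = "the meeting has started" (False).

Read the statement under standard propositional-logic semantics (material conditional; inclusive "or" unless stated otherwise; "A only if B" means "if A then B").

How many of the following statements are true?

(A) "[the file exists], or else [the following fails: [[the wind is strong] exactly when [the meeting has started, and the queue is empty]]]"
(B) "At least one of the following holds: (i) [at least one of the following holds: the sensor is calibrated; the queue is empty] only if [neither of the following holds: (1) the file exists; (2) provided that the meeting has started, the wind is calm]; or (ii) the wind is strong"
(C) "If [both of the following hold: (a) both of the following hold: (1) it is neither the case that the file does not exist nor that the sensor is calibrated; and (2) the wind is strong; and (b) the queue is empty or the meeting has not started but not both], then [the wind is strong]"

(A): This is L | ~(U <-> (M & D)).

M & D = F & T = F
U <-> (M & D) = T <-> F = F
~(U <-> (M & D)) = ~F = T
L | ~(U <-> (M & D)) = F | T = T
So (A) is true.

(B): Parsed as ((W | D) -> (L nor (M -> ~U))) | U

W | D = F | T = T
~U = ~T = F
M -> ~U = F -> F = T
L nor (M -> ~U) = F nor T = F
(W | D) -> (L nor (M -> ~U)) = T -> F = F
((W | D) -> (L nor (M -> ~U))) | U = F | T = T
Hence (B) is true.

(C): This is (((~L nor W) & U) & (D xor ~M)) -> U.

~L = ~F = T
~L nor W = T nor F = F
(~L nor W) & U = F & T = F
~M = ~F = T
D xor ~M = T xor T = F
((~L nor W) & U) & (D xor ~M) = F & F = F
(((~L nor W) & U) & (D xor ~M)) -> U = F -> T = T
Hence (C) is true.

Count: 3.

3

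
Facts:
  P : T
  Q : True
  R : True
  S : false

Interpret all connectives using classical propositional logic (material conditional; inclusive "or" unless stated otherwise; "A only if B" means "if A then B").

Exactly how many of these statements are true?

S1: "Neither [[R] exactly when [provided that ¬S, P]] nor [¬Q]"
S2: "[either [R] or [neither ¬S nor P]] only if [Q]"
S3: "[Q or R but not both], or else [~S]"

2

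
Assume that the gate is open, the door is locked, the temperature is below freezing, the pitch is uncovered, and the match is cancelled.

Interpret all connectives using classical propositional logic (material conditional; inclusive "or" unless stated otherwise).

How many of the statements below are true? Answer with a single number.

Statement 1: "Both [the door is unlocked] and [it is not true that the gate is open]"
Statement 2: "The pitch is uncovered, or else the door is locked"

1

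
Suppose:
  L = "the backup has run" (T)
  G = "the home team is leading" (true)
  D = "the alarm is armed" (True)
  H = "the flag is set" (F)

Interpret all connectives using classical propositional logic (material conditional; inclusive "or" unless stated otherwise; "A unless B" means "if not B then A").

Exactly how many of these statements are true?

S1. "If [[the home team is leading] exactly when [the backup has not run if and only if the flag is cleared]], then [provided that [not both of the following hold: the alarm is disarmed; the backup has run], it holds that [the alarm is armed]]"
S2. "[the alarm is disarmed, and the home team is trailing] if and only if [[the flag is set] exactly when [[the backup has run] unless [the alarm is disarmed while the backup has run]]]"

2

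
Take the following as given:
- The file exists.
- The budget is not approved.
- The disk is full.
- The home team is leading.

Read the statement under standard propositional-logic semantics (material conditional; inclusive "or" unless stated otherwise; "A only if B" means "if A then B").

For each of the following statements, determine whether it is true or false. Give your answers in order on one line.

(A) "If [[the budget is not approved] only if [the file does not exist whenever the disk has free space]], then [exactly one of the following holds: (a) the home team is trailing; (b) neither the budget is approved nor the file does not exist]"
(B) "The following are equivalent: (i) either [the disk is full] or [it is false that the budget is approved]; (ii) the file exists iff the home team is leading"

Let M = "the budget is approved" (False), K = "the disk is full" (True), L = "the file exists" (True), R = "the home team is leading" (True).

(A): In symbols: (not M -> (not K -> not L)) -> (not R xor (M nor not L))

not M = not False = True
not K = not True = False
not L = not True = False
not K -> not L = False -> False = True
not M -> (not K -> not L) = True -> True = True
not R = not True = False
not L = not True = False
M nor not L = False nor False = True
not R xor (M nor not L) = False xor True = True
(not M -> (not K -> not L)) -> (not R xor (M nor not L)) = True -> True = True
Thus (A) is true.

(B): Formalization: (K or not M) iff (L iff R)

not M = not False = True
K or not M = True or True = True
L iff R = True iff True = True
(K or not M) iff (L iff R) = True iff True = True
Hence (B) is true.

(A) true; (B) true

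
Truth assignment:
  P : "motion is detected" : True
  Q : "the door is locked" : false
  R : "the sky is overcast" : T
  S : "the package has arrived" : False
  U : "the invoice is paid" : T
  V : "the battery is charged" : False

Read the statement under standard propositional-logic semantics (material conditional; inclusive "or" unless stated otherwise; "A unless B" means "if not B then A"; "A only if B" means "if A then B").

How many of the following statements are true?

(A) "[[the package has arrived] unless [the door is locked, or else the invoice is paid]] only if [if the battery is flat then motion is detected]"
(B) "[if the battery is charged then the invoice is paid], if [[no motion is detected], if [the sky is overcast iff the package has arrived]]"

2

(A): This is (S | (Q | U)) -> (~V -> P).

Q | U = F | T = T
S | (Q | U) = F | T = T
~V = ~F = T
~V -> P = T -> T = T
(S | (Q | U)) -> (~V -> P) = T -> T = T
So (A) is true.

(B): This is ((R <-> S) -> ~P) -> (V -> U).

R <-> S = T <-> F = F
~P = ~T = F
(R <-> S) -> ~P = F -> F = T
V -> U = F -> T = T
((R <-> S) -> ~P) -> (V -> U) = T -> T = T
Thus (B) is true.

True statements: 2 ((A), (B)).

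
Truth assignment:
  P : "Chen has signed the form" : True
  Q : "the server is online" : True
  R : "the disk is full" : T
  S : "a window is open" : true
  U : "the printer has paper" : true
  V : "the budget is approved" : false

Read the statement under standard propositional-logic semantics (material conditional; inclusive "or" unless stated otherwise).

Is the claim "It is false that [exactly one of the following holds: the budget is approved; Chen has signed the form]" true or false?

False

Parsed as not (V xor P)

V xor P = False xor True = True
not (V xor P) = not True = False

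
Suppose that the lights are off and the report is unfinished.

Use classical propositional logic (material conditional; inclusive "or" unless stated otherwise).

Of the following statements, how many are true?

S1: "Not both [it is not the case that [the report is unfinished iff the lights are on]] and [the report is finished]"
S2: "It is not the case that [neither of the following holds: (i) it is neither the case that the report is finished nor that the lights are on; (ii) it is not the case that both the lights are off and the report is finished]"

2

Let Q = "the report is finished" (F), P = "the lights are on" (F).

S1: Parsed as ¬(¬Q ↔ P) ↑ Q

¬Q = ¬F = T
¬Q ↔ P = T ↔ F = F
¬(¬Q ↔ P) = ¬F = T
¬(¬Q ↔ P) ↑ Q = T ↑ F = T
Thus S1 is true.

S2: In symbols: ¬((Q ↓ P) ↓ (¬P ↑ Q))

Q ↓ P = F ↓ F = T
¬P = ¬F = T
¬P ↑ Q = T ↑ F = T
(Q ↓ P) ↓ (¬P ↑ Q) = T ↓ T = F
¬((Q ↓ P) ↓ (¬P ↑ Q)) = ¬F = T
Hence S2 is true.

True statements: 2.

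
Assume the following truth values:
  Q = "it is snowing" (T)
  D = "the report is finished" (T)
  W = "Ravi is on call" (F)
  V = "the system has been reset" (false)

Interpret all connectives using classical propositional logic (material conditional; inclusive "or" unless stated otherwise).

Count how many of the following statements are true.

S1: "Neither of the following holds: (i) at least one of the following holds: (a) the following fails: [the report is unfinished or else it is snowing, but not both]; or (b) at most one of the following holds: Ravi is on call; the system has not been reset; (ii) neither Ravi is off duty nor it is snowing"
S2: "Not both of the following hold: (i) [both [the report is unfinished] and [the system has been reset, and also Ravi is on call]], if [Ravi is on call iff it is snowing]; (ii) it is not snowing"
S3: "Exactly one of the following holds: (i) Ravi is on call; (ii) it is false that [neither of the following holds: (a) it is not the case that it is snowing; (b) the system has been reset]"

S1: Parsed as (not (not D xor Q) or (W nand not V)) nor (not W nor Q)

not D = not True = False
not D xor Q = False xor True = True
not (not D xor Q) = not True = False
not V = not False = True
W nand not V = False nand True = True
not (not D xor Q) or (W nand not V) = False or True = True
not W = not False = True
not W nor Q = True nor True = False
(not (not D xor Q) or (W nand not V)) nor (not W nor Q) = True nor False = False
Hence S1 is false.

S2: Formalization: ((W iff Q) -> (not D and (V and W))) nand not Q

W iff Q = False iff True = False
not D = not True = False
V and W = False and False = False
not D and (V and W) = False and False = False
(W iff Q) -> (not D and (V and W)) = False -> False = True
not Q = not True = False
((W iff Q) -> (not D and (V and W))) nand not Q = True nand False = True
So S2 is true.

S3: Formalization: W xor not (not Q nor V)

not Q = not True = False
not Q nor V = False nor False = True
not (not Q nor V) = not True = False
W xor not (not Q nor V) = False xor False = False
Hence S3 is false.

Count: 1.

1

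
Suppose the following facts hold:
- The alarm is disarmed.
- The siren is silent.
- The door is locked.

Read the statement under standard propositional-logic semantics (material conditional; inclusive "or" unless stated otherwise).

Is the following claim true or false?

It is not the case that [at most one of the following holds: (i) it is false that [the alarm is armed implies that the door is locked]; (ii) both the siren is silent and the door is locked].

False

Let P = "the alarm is armed" (False), R = "the door is locked" (True), Q = "the siren is sounding" (False).
Parsed as not (not (P -> R) nand (not Q and R))

P -> R = False -> True = True
not (P -> R) = not True = False
not Q = not False = True
not Q and R = True and True = True
not (P -> R) nand (not Q and R) = False nand True = True
not (not (P -> R) nand (not Q and R)) = not True = False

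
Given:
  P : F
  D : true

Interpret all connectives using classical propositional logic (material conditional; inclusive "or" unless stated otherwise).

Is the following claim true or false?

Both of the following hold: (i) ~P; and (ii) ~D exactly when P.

Parsed as ¬P ∧ (¬D ↔ P)

¬P = ¬F = T
¬D = ¬T = F
¬D ↔ P = F ↔ F = T
¬P ∧ (¬D ↔ P) = T ∧ T = T

True.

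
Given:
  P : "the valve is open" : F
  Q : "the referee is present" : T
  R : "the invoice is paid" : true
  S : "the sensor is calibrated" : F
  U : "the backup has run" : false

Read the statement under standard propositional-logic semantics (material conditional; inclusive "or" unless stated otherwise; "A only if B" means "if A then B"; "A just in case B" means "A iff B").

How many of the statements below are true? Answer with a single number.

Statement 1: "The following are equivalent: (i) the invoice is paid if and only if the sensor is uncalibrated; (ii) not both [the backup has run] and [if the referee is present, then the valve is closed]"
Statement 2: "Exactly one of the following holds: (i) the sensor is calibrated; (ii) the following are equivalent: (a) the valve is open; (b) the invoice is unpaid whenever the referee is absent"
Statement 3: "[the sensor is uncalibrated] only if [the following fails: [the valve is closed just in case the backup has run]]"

2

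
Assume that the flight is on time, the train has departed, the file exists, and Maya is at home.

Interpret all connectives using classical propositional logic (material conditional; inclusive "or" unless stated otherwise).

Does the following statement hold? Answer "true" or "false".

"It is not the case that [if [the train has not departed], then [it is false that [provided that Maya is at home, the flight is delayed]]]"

Let L = "the train has departed" (T), M = "Maya is at home" (T), G = "the flight is delayed" (F).
Parsed as ~(~L -> ~(M -> G))

~L = ~T = F
M -> G = T -> F = F
~(M -> G) = ~F = T
~L -> ~(M -> G) = F -> T = T
~(~L -> ~(M -> G)) = ~T = F

False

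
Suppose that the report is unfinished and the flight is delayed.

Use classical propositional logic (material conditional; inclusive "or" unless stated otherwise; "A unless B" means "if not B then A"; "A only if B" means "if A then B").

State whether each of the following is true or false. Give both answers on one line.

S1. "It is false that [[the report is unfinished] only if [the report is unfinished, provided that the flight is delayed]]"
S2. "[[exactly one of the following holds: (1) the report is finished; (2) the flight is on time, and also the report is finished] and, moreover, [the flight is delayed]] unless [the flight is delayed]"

S1 F, S2 T

Let S = "the report is finished" (F), U = "the flight is delayed" (T).

S1: Formalization: ~(~S -> (U -> ~S))

~S = ~F = T
~S = ~F = T
U -> ~S = T -> T = T
~S -> (U -> ~S) = T -> T = T
~(~S -> (U -> ~S)) = ~T = F
Thus S1 is false.

S2: In symbols: ((S xor (~U & S)) & U) | U

~U = ~T = F
~U & S = F & F = F
S xor (~U & S) = F xor F = F
(S xor (~U & S)) & U = F & T = F
((S xor (~U & S)) & U) | U = F | T = T
Hence S2 is true.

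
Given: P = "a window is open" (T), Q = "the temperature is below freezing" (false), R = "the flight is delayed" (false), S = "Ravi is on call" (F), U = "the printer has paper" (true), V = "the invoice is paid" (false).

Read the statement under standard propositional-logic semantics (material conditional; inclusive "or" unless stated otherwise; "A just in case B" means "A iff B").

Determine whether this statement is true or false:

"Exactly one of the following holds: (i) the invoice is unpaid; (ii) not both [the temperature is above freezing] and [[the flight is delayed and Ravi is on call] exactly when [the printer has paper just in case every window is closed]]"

True.

Formalization: ¬V ⊕ (¬Q ↑ ((R ∧ S) ↔ (U ↔ ¬P)))

¬V = ¬F = T
¬Q = ¬F = T
R ∧ S = F ∧ F = F
¬P = ¬T = F
U ↔ ¬P = T ↔ F = F
(R ∧ S) ↔ (U ↔ ¬P) = F ↔ F = T
¬Q ↑ ((R ∧ S) ↔ (U ↔ ¬P)) = T ↑ T = F
¬V ⊕ (¬Q ↑ ((R ∧ S) ↔ (U ↔ ¬P))) = T ⊕ F = T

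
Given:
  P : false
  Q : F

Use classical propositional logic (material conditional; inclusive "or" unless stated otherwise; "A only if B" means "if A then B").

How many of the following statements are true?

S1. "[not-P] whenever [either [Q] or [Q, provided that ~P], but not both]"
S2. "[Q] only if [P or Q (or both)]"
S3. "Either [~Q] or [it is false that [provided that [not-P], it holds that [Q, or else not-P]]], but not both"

3

S1: Parsed as (Q ⊕ (¬P → Q)) → ¬P

¬P = ¬F = T
¬P → Q = T → F = F
Q ⊕ (¬P → Q) = F ⊕ F = F
¬P = ¬F = T
(Q ⊕ (¬P → Q)) → ¬P = F → T = T
Hence S1 is true.

S2: This is Q → (P ∨ Q).

P ∨ Q = F ∨ F = F
Q → (P ∨ Q) = F → F = T
Hence S2 is true.

S3: Parsed as ¬Q ⊕ ¬(¬P → (Q ∨ ¬P))

¬Q = ¬F = T
¬P = ¬F = T
¬P = ¬F = T
Q ∨ ¬P = F ∨ T = T
¬P → (Q ∨ ¬P) = T → T = T
¬(¬P → (Q ∨ ¬P)) = ¬T = F
¬Q ⊕ ¬(¬P → (Q ∨ ¬P)) = T ⊕ F = T
So S3 is true.

3 of the 3 statements are true.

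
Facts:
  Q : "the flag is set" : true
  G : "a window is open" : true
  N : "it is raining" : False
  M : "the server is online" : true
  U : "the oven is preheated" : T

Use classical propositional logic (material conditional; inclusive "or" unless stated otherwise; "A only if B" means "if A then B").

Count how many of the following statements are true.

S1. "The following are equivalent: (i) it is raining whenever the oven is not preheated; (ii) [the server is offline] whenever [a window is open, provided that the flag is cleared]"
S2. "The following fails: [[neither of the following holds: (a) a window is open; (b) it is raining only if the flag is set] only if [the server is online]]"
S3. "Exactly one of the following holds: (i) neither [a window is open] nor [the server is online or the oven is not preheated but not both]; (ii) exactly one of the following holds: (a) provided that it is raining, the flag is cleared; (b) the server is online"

S1: This is (¬U → N) ↔ ((¬Q → G) → ¬M).

¬U = ¬T = F
¬U → N = F → F = T
¬Q = ¬T = F
¬Q → G = F → T = T
¬M = ¬T = F
(¬Q → G) → ¬M = T → F = F
(¬U → N) ↔ ((¬Q → G) → ¬M) = T ↔ F = F
So S1 is false.

S2: Formalization: ¬((G ↓ (N → Q)) → M)

N → Q = F → T = T
G ↓ (N → Q) = T ↓ T = F
(G ↓ (N → Q)) → M = F → T = T
¬((G ↓ (N → Q)) → M) = ¬T = F
Hence S2 is false.

S3: Parsed as (G ↓ (M ⊕ ¬U)) ⊕ ((N → ¬Q) ⊕ M)

¬U = ¬T = F
M ⊕ ¬U = T ⊕ F = T
G ↓ (M ⊕ ¬U) = T ↓ T = F
¬Q = ¬T = F
N → ¬Q = F → F = T
(N → ¬Q) ⊕ M = T ⊕ T = F
(G ↓ (M ⊕ ¬U)) ⊕ ((N → ¬Q) ⊕ M) = F ⊕ F = F
So S3 is false.

Count: 0.

0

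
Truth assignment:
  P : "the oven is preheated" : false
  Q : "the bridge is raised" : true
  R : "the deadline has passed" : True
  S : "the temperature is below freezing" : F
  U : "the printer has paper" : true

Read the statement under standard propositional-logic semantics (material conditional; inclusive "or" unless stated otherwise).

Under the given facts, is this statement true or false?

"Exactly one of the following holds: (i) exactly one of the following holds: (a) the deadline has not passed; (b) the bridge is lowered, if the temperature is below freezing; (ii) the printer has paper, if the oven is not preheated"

false

In symbols: (¬R ⊕ (S → ¬Q)) ⊕ (¬P → U)

¬R = ¬T = F
¬Q = ¬T = F
S → ¬Q = F → F = T
¬R ⊕ (S → ¬Q) = F ⊕ T = T
¬P = ¬F = T
¬P → U = T → T = T
(¬R ⊕ (S → ¬Q)) ⊕ (¬P → U) = T ⊕ T = F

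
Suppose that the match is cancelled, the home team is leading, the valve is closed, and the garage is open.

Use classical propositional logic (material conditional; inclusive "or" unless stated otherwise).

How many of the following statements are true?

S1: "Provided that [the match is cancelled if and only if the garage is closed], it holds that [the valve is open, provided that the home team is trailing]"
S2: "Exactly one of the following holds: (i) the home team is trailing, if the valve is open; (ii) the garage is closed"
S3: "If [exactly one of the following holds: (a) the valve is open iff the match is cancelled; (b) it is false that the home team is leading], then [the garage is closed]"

3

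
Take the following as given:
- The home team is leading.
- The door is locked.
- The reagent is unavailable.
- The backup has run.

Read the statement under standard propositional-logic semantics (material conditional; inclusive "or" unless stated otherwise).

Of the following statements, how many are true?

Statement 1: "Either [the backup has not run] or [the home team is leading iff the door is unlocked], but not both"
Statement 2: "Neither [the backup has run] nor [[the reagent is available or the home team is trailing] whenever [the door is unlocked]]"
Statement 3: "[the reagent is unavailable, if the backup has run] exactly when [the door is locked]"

1

Let S = "the backup has run" (T), P = "the home team is leading" (T), Q = "the door is locked" (T), R = "the reagent is available" (F).

Statement 1: Parsed as ¬S ⊕ (P ↔ ¬Q)

¬S = ¬T = F
¬Q = ¬T = F
P ↔ ¬Q = T ↔ F = F
¬S ⊕ (P ↔ ¬Q) = F ⊕ F = F
Hence Statement 1 is false.

Statement 2: Parsed as S ↓ (¬Q → (R ∨ ¬P))

¬Q = ¬T = F
¬P = ¬T = F
R ∨ ¬P = F ∨ F = F
¬Q → (R ∨ ¬P) = F → F = T
S ↓ (¬Q → (R ∨ ¬P)) = T ↓ T = F
So Statement 2 is false.

Statement 3: This is (S → ¬R) ↔ Q.

¬R = ¬F = T
S → ¬R = T → T = T
(S → ¬R) ↔ Q = T ↔ T = T
Thus Statement 3 is true.

1 of the 3 statements is true (Statement 3).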